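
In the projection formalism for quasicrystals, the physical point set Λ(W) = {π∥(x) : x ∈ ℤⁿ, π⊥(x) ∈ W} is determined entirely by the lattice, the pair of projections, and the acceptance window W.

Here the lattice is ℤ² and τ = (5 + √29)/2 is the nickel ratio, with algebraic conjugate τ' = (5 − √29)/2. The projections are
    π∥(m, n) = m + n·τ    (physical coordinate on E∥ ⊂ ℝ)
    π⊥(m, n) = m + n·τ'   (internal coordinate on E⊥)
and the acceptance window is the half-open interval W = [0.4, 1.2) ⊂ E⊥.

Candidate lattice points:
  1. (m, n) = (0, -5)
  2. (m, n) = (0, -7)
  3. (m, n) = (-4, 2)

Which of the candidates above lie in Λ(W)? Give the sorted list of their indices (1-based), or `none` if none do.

1

Numerically τ ≈ 5.1926 and τ' = −1/τ ≈ -0.1926.
candidate 1: (m,n)=(0,-5) → π∥ = 0-5·τ ≈ -25.9629, π⊥ = 0-5·τ' ≈ 0.9629 ∈ [0.4, 1.2) ⇒ IN Λ
candidate 2: (m,n)=(0,-7) → π∥ = 0-7·τ ≈ -36.3481, π⊥ = 0-7·τ' ≈ 1.3481 ∉ [0.4, 1.2) ⇒ out
candidate 3: (m,n)=(-4,2) → π∥ = -4+2·τ ≈ 6.3852, π⊥ = -4+2·τ' ≈ -4.3852 ∉ [0.4, 1.2) ⇒ out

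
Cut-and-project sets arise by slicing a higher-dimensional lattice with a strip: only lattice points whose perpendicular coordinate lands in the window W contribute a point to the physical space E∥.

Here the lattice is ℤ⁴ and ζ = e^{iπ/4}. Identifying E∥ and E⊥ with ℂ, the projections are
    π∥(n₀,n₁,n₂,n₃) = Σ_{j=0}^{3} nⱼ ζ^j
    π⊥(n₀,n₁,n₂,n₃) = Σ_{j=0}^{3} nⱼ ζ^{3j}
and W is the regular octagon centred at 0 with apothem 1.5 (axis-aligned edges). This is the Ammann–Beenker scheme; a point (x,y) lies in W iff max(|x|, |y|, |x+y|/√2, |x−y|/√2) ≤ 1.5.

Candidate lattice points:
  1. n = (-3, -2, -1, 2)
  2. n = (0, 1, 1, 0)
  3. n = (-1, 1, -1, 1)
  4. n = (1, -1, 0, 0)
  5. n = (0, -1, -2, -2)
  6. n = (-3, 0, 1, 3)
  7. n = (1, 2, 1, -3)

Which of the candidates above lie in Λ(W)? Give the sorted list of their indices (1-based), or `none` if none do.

With ζ = e^{iπ/4} the internal vectors are ζ^0,ζ^3,ζ^6,ζ^9.
#1 (-3, -2, -1, 2): internal (-0.171573, 1.000000); octagon support 1.000000 vs apothem 1.5 → ∈ W
#2 (0, 1, 1, 0): internal (-0.707107, -0.292893); octagon support 0.707107 vs apothem 1.5 → ∈ W
#3 (-1, 1, -1, 1): internal (-1.000000, 2.414214); octagon support 2.414214 vs apothem 1.5 → ∉ W
#4 (1, -1, 0, 0): internal (1.707107, -0.707107); octagon support 1.707107 vs apothem 1.5 → ∉ W
#5 (0, -1, -2, -2): internal (-0.707107, -0.121320); octagon support 0.707107 vs apothem 1.5 → ∈ W
#6 (-3, 0, 1, 3): internal (-0.878680, 1.121320); octagon support 1.414214 vs apothem 1.5 → ∈ W
#7 (1, 2, 1, -3): internal (-2.535534, -1.707107); octagon support 3.000000 vs apothem 1.5 → ∉ W

1, 2, 5, 6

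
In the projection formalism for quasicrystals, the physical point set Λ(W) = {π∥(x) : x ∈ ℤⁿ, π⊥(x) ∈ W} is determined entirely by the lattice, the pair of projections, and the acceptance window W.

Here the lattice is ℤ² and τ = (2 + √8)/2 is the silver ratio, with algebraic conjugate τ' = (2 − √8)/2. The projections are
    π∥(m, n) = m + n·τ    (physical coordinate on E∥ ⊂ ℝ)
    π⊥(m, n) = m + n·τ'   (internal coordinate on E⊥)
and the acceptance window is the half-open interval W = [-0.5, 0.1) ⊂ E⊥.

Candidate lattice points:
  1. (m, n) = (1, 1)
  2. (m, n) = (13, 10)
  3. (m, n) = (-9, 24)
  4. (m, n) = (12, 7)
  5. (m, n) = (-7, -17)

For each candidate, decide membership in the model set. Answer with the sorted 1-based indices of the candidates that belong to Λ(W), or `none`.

5

τ' = (2−√8)/2 ≈ -0.41421.
candidate 1: (m,n)=(1,1) → π∥ = 1+1·τ ≈ 3.41421, π⊥ = 1+1·τ' ≈ 0.58579 ∉ [-0.5, 0.1) ⇒ out
candidate 2: (m,n)=(13,10) → π∥ = 13+10·τ ≈ 37.14214, π⊥ = 13+10·τ' ≈ 8.85786 ∉ [-0.5, 0.1) ⇒ out
candidate 3: (m,n)=(-9,24) → π∥ = -9+24·τ ≈ 48.94113, π⊥ = -9+24·τ' ≈ -18.94113 ∉ [-0.5, 0.1) ⇒ out
candidate 4: (m,n)=(12,7) → π∥ = 12+7·τ ≈ 28.89949, π⊥ = 12+7·τ' ≈ 9.10051 ∉ [-0.5, 0.1) ⇒ out
candidate 5: (m,n)=(-7,-17) → π∥ = -7-17·τ ≈ -48.04163, π⊥ = -7-17·τ' ≈ 0.04163 ∈ [-0.5, 0.1) ⇒ IN Λ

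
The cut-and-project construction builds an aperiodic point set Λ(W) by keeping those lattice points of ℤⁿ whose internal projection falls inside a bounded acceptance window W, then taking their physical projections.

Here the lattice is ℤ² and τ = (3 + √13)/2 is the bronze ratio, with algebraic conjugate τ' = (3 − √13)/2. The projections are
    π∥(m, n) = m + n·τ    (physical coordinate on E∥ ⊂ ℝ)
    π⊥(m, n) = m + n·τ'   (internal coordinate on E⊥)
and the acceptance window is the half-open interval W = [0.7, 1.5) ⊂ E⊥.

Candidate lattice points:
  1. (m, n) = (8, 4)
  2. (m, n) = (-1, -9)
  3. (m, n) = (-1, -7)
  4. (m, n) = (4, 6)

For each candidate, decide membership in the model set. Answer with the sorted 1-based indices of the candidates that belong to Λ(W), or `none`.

3

Numerically τ ≈ 3.30278 and τ' = −1/τ ≈ -0.30278.
[1] lift (8,4): star map gives 6.78890; window check 0.7 ≤ 6.78890 < 1.5 is false → out
[2] lift (-1,-9): star map gives 1.72498; window check 0.7 ≤ 1.72498 < 1.5 is false → out
[3] lift (-1,-7): star map gives 1.11943; window check 0.7 ≤ 1.11943 < 1.5 is true → IN Λ
[4] lift (4,6): star map gives 2.18335; window check 0.7 ≤ 2.18335 < 1.5 is false → out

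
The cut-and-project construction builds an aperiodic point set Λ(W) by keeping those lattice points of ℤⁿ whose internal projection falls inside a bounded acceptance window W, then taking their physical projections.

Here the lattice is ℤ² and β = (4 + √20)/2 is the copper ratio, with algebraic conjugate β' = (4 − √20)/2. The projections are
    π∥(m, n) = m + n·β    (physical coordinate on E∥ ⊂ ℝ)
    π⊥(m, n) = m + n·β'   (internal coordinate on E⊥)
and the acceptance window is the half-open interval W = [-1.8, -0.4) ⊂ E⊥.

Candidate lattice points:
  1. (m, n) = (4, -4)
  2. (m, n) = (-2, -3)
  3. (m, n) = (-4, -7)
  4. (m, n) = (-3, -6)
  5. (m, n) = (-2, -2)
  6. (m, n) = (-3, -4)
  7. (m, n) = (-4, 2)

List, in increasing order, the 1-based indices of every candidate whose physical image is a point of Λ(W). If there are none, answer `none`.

2, 4, 5

Numerically β ≈ 4.236068 and β' = −1/β ≈ -0.236068.
candidate 1: (m,n)=(4,-4) → π∥ = 4-4·β ≈ -12.944272, π⊥ = 4-4·β' ≈ 4.944272 ∉ [-1.8, -0.4) ⇒ out
candidate 2: (m,n)=(-2,-3) → π∥ = -2-3·β ≈ -14.708204, π⊥ = -2-3·β' ≈ -1.291796 ∈ [-1.8, -0.4) ⇒ IN Λ
candidate 3: (m,n)=(-4,-7) → π∥ = -4-7·β ≈ -33.652476, π⊥ = -4-7·β' ≈ -2.347524 ∉ [-1.8, -0.4) ⇒ out
candidate 4: (m,n)=(-3,-6) → π∥ = -3-6·β ≈ -28.416408, π⊥ = -3-6·β' ≈ -1.583592 ∈ [-1.8, -0.4) ⇒ IN Λ
candidate 5: (m,n)=(-2,-2) → π∥ = -2-2·β ≈ -10.472136, π⊥ = -2-2·β' ≈ -1.527864 ∈ [-1.8, -0.4) ⇒ IN Λ
candidate 6: (m,n)=(-3,-4) → π∥ = -3-4·β ≈ -19.944272, π⊥ = -3-4·β' ≈ -2.055728 ∉ [-1.8, -0.4) ⇒ out
candidate 7: (m,n)=(-4,2) → π∥ = -4+2·β ≈ 4.472136, π⊥ = -4+2·β' ≈ -4.472136 ∉ [-1.8, -0.4) ⇒ out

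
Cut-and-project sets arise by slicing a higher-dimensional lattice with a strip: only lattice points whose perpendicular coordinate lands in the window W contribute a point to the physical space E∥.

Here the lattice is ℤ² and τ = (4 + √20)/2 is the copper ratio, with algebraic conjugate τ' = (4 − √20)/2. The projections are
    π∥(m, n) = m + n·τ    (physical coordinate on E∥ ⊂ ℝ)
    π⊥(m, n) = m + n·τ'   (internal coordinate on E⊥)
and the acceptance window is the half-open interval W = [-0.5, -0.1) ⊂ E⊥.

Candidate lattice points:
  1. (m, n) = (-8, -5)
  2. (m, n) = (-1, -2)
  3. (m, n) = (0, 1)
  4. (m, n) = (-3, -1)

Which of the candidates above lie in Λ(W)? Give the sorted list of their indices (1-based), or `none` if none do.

3

Numerically τ ≈ 4.236068 and τ' = −1/τ ≈ -0.236068.
#1 (-8,-5): internal coord -8 + (-5)·τ' = -6.819660; -6.819660 ∉ [-0.5, -0.1) → out
#2 (-1,-2): internal coord -1 + (-2)·τ' = -0.527864; -0.527864 ∉ [-0.5, -0.1) → out
#3 (0,1): internal coord 0 + (1)·τ' = -0.236068; -0.236068 ∈ [-0.5, -0.1) → IN Λ
#4 (-3,-1): internal coord -3 + (-1)·τ' = -2.763932; -2.763932 ∉ [-0.5, -0.1) → out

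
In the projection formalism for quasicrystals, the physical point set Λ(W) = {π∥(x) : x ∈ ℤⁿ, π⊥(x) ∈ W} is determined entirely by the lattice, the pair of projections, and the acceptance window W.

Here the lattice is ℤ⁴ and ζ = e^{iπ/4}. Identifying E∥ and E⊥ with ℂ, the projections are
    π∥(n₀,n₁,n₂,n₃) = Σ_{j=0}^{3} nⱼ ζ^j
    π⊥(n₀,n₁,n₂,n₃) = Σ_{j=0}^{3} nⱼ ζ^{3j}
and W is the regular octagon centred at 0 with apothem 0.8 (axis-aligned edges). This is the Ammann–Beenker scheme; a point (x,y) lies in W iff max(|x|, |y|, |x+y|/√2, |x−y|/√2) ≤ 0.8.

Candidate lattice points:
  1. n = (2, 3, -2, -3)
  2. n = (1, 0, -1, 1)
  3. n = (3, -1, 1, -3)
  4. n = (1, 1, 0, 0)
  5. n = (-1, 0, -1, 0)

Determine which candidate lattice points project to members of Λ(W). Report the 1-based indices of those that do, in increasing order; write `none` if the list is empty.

π⊥(n) = n₀ + n₁ζ³ + n₂ζ⁶ + n₃ζ⁹ where ζ = e^{iπ/4}.
#1 (2, 3, -2, -3): internal (-2.242641, 2.000000); octagon support 3.000000 vs apothem 0.8 → ∉ W
#2 (1, 0, -1, 1): internal (1.707107, 1.707107); octagon support 2.414214 vs apothem 0.8 → ∉ W
#3 (3, -1, 1, -3): internal (1.585786, -3.828427); octagon support 3.828427 vs apothem 0.8 → ∉ W
#4 (1, 1, 0, 0): internal (0.292893, 0.707107); octagon support 0.707107 vs apothem 0.8 → ∈ W
#5 (-1, 0, -1, 0): internal (-1.000000, 1.000000); octagon support 1.414214 vs apothem 0.8 → ∉ W

4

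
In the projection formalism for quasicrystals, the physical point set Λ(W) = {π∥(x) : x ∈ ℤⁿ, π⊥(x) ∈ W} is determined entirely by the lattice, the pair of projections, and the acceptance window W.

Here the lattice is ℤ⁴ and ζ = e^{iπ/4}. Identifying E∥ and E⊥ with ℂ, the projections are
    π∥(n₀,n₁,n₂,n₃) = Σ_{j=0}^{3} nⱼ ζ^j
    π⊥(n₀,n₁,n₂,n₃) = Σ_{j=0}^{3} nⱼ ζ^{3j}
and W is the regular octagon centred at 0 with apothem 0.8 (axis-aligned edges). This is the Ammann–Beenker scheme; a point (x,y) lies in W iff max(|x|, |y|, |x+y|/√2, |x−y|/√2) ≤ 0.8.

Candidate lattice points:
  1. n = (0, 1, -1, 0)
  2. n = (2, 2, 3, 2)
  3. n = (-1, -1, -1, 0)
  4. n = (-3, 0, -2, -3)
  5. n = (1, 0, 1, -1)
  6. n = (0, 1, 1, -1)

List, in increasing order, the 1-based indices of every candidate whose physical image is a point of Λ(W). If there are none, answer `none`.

3

With ζ = e^{iπ/4} the internal vectors are ζ^0,ζ^3,ζ^6,ζ^9.
#1 (0, 1, -1, 0): internal (-0.70711, 1.70711); octagon support 1.70711 vs apothem 0.8 → ∉ W
#2 (2, 2, 3, 2): internal (2.00000, -0.17157); octagon support 2.00000 vs apothem 0.8 → ∉ W
#3 (-1, -1, -1, 0): internal (-0.29289, 0.29289); octagon support 0.41421 vs apothem 0.8 → ∈ W
#4 (-3, 0, -2, -3): internal (-5.12132, -0.12132); octagon support 5.12132 vs apothem 0.8 → ∉ W
#5 (1, 0, 1, -1): internal (0.29289, -1.70711); octagon support 1.70711 vs apothem 0.8 → ∉ W
#6 (0, 1, 1, -1): internal (-1.41421, -1.00000); octagon support 1.70711 vs apothem 0.8 → ∉ W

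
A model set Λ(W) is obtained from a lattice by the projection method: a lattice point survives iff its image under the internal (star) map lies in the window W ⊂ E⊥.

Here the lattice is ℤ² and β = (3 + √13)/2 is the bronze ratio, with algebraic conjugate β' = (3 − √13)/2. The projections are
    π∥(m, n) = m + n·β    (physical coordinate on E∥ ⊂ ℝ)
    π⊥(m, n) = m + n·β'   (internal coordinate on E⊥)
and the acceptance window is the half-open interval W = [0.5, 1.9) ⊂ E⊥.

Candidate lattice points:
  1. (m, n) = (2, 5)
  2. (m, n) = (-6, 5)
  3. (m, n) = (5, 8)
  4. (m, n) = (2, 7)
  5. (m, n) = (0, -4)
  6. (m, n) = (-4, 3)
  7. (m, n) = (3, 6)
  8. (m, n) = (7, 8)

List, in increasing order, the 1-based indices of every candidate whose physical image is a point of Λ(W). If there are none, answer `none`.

5, 7

Compute β' = (3−√13)/2 = -0.30278, so π⊥(m,n) = m -0.30278·n.
candidate 1: (m,n)=(2,5) → π∥ = 2+5·β ≈ 18.51388, π⊥ = 2+5·β' ≈ 0.48612 ∉ [0.5, 1.9) ⇒ out
candidate 2: (m,n)=(-6,5) → π∥ = -6+5·β ≈ 10.51388, π⊥ = -6+5·β' ≈ -7.51388 ∉ [0.5, 1.9) ⇒ out
candidate 3: (m,n)=(5,8) → π∥ = 5+8·β ≈ 31.42221, π⊥ = 5+8·β' ≈ 2.57779 ∉ [0.5, 1.9) ⇒ out
candidate 4: (m,n)=(2,7) → π∥ = 2+7·β ≈ 25.11943, π⊥ = 2+7·β' ≈ -0.11943 ∉ [0.5, 1.9) ⇒ out
candidate 5: (m,n)=(0,-4) → π∥ = 0-4·β ≈ -13.21110, π⊥ = 0-4·β' ≈ 1.21110 ∈ [0.5, 1.9) ⇒ IN Λ
candidate 6: (m,n)=(-4,3) → π∥ = -4+3·β ≈ 5.90833, π⊥ = -4+3·β' ≈ -4.90833 ∉ [0.5, 1.9) ⇒ out
candidate 7: (m,n)=(3,6) → π∥ = 3+6·β ≈ 22.81665, π⊥ = 3+6·β' ≈ 1.18335 ∈ [0.5, 1.9) ⇒ IN Λ
candidate 8: (m,n)=(7,8) → π∥ = 7+8·β ≈ 33.42221, π⊥ = 7+8·β' ≈ 4.57779 ∉ [0.5, 1.9) ⇒ out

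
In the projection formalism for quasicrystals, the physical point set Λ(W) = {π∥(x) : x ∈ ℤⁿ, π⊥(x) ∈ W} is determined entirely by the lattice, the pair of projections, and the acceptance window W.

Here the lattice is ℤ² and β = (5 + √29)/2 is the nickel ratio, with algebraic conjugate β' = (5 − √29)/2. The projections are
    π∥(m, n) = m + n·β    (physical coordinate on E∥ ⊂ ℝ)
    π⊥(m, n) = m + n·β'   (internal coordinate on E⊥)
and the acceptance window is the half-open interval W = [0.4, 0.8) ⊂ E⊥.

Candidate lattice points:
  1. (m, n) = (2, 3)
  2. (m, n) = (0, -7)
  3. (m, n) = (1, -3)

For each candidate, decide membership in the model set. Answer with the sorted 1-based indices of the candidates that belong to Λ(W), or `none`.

β' = (5−√29)/2 ≈ -0.1926.
#1 (2,3): internal coord 2 + (3)·β' = +1.4223; +1.4223 ∉ [0.4, 0.8) → out
#2 (0,-7): internal coord 0 + (-7)·β' = +1.3481; +1.3481 ∉ [0.4, 0.8) → out
#3 (1,-3): internal coord 1 + (-3)·β' = +1.5777; +1.5777 ∉ [0.4, 0.8) → out

none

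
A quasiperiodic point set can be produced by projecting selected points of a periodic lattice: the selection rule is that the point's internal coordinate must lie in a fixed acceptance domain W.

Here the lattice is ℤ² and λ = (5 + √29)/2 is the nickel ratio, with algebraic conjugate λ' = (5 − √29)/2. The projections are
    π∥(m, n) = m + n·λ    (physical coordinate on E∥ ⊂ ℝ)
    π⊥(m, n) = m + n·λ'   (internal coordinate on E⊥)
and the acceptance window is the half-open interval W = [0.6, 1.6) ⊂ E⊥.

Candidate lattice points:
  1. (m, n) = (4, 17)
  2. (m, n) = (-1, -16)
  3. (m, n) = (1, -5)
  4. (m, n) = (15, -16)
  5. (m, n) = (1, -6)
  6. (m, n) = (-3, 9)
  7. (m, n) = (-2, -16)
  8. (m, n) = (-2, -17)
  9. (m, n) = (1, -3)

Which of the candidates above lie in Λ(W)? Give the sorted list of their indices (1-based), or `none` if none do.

Numerically λ ≈ 5.1926 and λ' = −1/λ ≈ -0.1926.
candidate 1: (m,n)=(4,17) → π∥ = 4+17·λ ≈ 92.2739, π⊥ = 4+17·λ' ≈ 0.7261 ∈ [0.6, 1.6) ⇒ IN Λ
candidate 2: (m,n)=(-1,-16) → π∥ = -1-16·λ ≈ -84.0813, π⊥ = -1-16·λ' ≈ 2.0813 ∉ [0.6, 1.6) ⇒ out
candidate 3: (m,n)=(1,-5) → π∥ = 1-5·λ ≈ -24.9629, π⊥ = 1-5·λ' ≈ 1.9629 ∉ [0.6, 1.6) ⇒ out
candidate 4: (m,n)=(15,-16) → π∥ = 15-16·λ ≈ -68.0813, π⊥ = 15-16·λ' ≈ 18.0813 ∉ [0.6, 1.6) ⇒ out
candidate 5: (m,n)=(1,-6) → π∥ = 1-6·λ ≈ -30.1555, π⊥ = 1-6·λ' ≈ 2.1555 ∉ [0.6, 1.6) ⇒ out
candidate 6: (m,n)=(-3,9) → π∥ = -3+9·λ ≈ 43.7332, π⊥ = -3+9·λ' ≈ -4.7332 ∉ [0.6, 1.6) ⇒ out
candidate 7: (m,n)=(-2,-16) → π∥ = -2-16·λ ≈ -85.0813, π⊥ = -2-16·λ' ≈ 1.0813 ∈ [0.6, 1.6) ⇒ IN Λ
candidate 8: (m,n)=(-2,-17) → π∥ = -2-17·λ ≈ -90.2739, π⊥ = -2-17·λ' ≈ 1.2739 ∈ [0.6, 1.6) ⇒ IN Λ
candidate 9: (m,n)=(1,-3) → π∥ = 1-3·λ ≈ -14.5777, π⊥ = 1-3·λ' ≈ 1.5777 ∈ [0.6, 1.6) ⇒ IN Λ

1, 7, 8, 9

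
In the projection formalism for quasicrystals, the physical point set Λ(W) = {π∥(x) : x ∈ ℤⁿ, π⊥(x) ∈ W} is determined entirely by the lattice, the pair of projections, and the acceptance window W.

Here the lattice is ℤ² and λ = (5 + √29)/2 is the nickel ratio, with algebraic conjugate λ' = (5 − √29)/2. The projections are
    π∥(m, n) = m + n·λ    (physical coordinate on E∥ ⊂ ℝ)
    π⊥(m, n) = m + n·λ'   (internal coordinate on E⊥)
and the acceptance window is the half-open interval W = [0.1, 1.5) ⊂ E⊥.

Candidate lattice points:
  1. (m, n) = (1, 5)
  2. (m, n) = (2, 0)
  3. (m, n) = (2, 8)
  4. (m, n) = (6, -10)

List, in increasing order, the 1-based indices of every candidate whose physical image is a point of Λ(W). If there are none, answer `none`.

Numerically λ ≈ 5.1926 and λ' = −1/λ ≈ -0.1926.
[1] lift (1,5): star map gives 0.0371; window check 0.1 ≤ 0.0371 < 1.5 is false → out
[2] lift (2,0): star map gives 2.0000; window check 0.1 ≤ 2.0000 < 1.5 is false → out
[3] lift (2,8): star map gives 0.4593; window check 0.1 ≤ 0.4593 < 1.5 is true → IN Λ
[4] lift (6,-10): star map gives 7.9258; window check 0.1 ≤ 7.9258 < 1.5 is false → out

3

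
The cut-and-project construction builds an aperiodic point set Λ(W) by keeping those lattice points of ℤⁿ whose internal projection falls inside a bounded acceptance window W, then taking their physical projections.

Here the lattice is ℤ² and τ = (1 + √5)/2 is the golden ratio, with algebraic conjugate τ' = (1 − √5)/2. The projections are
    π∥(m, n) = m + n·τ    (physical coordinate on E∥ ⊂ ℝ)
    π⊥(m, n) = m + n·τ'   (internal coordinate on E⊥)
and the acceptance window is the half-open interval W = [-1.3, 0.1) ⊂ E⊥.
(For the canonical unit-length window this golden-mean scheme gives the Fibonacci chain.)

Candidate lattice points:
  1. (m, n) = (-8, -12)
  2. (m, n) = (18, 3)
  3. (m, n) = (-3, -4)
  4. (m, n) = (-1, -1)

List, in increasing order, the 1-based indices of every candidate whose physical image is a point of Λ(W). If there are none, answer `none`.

τ' = (1−√5)/2 ≈ -0.61803.
candidate 1: (m,n)=(-8,-12) → π∥ = -8-12·τ ≈ -27.41641, π⊥ = -8-12·τ' ≈ -0.58359 ∈ [-1.3, 0.1) ⇒ IN Λ
candidate 2: (m,n)=(18,3) → π∥ = 18+3·τ ≈ 22.85410, π⊥ = 18+3·τ' ≈ 16.14590 ∉ [-1.3, 0.1) ⇒ out
candidate 3: (m,n)=(-3,-4) → π∥ = -3-4·τ ≈ -9.47214, π⊥ = -3-4·τ' ≈ -0.52786 ∈ [-1.3, 0.1) ⇒ IN Λ
candidate 4: (m,n)=(-1,-1) → π∥ = -1-1·τ ≈ -2.61803, π⊥ = -1-1·τ' ≈ -0.38197 ∈ [-1.3, 0.1) ⇒ IN Λ

1, 3, 4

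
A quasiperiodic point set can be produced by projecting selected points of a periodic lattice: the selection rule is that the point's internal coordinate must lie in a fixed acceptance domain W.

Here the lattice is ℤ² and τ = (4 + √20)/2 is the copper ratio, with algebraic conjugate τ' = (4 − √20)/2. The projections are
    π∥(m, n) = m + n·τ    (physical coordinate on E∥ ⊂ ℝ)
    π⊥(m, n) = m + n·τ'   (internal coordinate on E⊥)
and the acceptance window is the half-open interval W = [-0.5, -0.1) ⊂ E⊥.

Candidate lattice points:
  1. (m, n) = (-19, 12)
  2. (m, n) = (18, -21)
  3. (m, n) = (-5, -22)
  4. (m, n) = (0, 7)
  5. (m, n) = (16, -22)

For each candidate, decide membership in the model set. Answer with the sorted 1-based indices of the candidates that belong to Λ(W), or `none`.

τ' = (4−√20)/2 ≈ -0.236068.
candidate 1: (m,n)=(-19,12) → π∥ = -19+12·τ ≈ 31.832816, π⊥ = -19+12·τ' ≈ -21.832816 ∉ [-0.5, -0.1) ⇒ out
candidate 2: (m,n)=(18,-21) → π∥ = 18-21·τ ≈ -70.957428, π⊥ = 18-21·τ' ≈ 22.957428 ∉ [-0.5, -0.1) ⇒ out
candidate 3: (m,n)=(-5,-22) → π∥ = -5-22·τ ≈ -98.193496, π⊥ = -5-22·τ' ≈ 0.193496 ∉ [-0.5, -0.1) ⇒ out
candidate 4: (m,n)=(0,7) → π∥ = 0+7·τ ≈ 29.652476, π⊥ = 0+7·τ' ≈ -1.652476 ∉ [-0.5, -0.1) ⇒ out
candidate 5: (m,n)=(16,-22) → π∥ = 16-22·τ ≈ -77.193496, π⊥ = 16-22·τ' ≈ 21.193496 ∉ [-0.5, -0.1) ⇒ out

none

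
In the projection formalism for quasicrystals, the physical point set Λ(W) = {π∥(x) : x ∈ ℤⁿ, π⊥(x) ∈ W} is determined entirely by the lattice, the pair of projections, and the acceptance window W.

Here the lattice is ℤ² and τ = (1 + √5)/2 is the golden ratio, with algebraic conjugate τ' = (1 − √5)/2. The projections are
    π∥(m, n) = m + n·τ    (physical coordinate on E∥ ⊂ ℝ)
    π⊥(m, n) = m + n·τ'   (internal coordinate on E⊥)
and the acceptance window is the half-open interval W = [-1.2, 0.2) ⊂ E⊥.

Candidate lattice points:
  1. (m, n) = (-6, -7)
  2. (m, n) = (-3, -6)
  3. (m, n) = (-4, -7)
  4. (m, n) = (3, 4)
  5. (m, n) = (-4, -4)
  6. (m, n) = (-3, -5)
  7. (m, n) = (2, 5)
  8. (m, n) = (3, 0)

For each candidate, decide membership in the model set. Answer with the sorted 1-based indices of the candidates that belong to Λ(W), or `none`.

Compute τ' = (1−√5)/2 = -0.618034, so π⊥(m,n) = m -0.618034·n.
candidate 1: (m,n)=(-6,-7) → π∥ = -6-7·τ ≈ -17.326238, π⊥ = -6-7·τ' ≈ -1.673762 ∉ [-1.2, 0.2) ⇒ out
candidate 2: (m,n)=(-3,-6) → π∥ = -3-6·τ ≈ -12.708204, π⊥ = -3-6·τ' ≈ 0.708204 ∉ [-1.2, 0.2) ⇒ out
candidate 3: (m,n)=(-4,-7) → π∥ = -4-7·τ ≈ -15.326238, π⊥ = -4-7·τ' ≈ 0.326238 ∉ [-1.2, 0.2) ⇒ out
candidate 4: (m,n)=(3,4) → π∥ = 3+4·τ ≈ 9.472136, π⊥ = 3+4·τ' ≈ 0.527864 ∉ [-1.2, 0.2) ⇒ out
candidate 5: (m,n)=(-4,-4) → π∥ = -4-4·τ ≈ -10.472136, π⊥ = -4-4·τ' ≈ -1.527864 ∉ [-1.2, 0.2) ⇒ out
candidate 6: (m,n)=(-3,-5) → π∥ = -3-5·τ ≈ -11.090170, π⊥ = -3-5·τ' ≈ 0.090170 ∈ [-1.2, 0.2) ⇒ IN Λ
candidate 7: (m,n)=(2,5) → π∥ = 2+5·τ ≈ 10.090170, π⊥ = 2+5·τ' ≈ -1.090170 ∈ [-1.2, 0.2) ⇒ IN Λ
candidate 8: (m,n)=(3,0) → π∥ = 3+0·τ ≈ 3.000000, π⊥ = 3+0·τ' ≈ 3.000000 ∉ [-1.2, 0.2) ⇒ out

6, 7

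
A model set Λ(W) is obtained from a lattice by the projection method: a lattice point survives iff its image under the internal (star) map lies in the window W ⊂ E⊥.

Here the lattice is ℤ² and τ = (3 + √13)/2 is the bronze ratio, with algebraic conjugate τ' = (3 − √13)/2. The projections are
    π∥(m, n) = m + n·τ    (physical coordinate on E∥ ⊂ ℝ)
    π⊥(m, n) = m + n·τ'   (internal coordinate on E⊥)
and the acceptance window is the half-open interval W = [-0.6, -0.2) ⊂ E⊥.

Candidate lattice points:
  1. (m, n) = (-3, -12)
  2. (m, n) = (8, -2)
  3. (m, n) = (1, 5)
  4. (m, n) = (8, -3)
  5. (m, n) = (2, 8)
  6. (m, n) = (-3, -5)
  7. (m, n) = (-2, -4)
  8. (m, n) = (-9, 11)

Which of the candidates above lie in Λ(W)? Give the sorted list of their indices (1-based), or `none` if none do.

Numerically τ ≈ 3.30278 and τ' = −1/τ ≈ -0.30278.
[1] lift (-3,-12): star map gives 0.63331; window check -0.6 ≤ 0.63331 < -0.2 is false → out
[2] lift (8,-2): star map gives 8.60555; window check -0.6 ≤ 8.60555 < -0.2 is false → out
[3] lift (1,5): star map gives -0.51388; window check -0.6 ≤ -0.51388 < -0.2 is true → IN Λ
[4] lift (8,-3): star map gives 8.90833; window check -0.6 ≤ 8.90833 < -0.2 is false → out
[5] lift (2,8): star map gives -0.42221; window check -0.6 ≤ -0.42221 < -0.2 is true → IN Λ
[6] lift (-3,-5): star map gives -1.48612; window check -0.6 ≤ -1.48612 < -0.2 is false → out
[7] lift (-2,-4): star map gives -0.78890; window check -0.6 ≤ -0.78890 < -0.2 is false → out
[8] lift (-9,11): star map gives -12.33053; window check -0.6 ≤ -12.33053 < -0.2 is false → out

3, 5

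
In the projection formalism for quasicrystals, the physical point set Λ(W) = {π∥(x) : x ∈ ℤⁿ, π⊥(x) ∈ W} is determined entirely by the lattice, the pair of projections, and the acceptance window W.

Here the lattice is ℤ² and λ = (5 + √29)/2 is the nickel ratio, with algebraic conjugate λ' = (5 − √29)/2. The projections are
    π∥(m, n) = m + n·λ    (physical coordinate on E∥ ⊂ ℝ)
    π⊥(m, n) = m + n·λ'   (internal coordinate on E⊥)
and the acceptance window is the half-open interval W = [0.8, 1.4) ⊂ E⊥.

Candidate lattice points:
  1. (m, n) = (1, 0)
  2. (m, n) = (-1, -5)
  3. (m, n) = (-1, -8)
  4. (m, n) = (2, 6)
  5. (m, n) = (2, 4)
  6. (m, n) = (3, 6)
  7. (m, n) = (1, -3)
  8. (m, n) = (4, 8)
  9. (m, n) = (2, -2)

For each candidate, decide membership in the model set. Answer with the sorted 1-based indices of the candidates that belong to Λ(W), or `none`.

1, 4, 5

λ' = (5−√29)/2 ≈ -0.192582.
#1 (1,0): internal coord 1 + (0)·λ' = +1.000000; +1.000000 ∈ [0.8, 1.4) → IN Λ
#2 (-1,-5): internal coord -1 + (-5)·λ' = -0.037088; -0.037088 ∉ [0.8, 1.4) → out
#3 (-1,-8): internal coord -1 + (-8)·λ' = +0.540659; +0.540659 ∉ [0.8, 1.4) → out
#4 (2,6): internal coord 2 + (6)·λ' = +0.844506; +0.844506 ∈ [0.8, 1.4) → IN Λ
#5 (2,4): internal coord 2 + (4)·λ' = +1.229670; +1.229670 ∈ [0.8, 1.4) → IN Λ
#6 (3,6): internal coord 3 + (6)·λ' = +1.844506; +1.844506 ∉ [0.8, 1.4) → out
#7 (1,-3): internal coord 1 + (-3)·λ' = +1.577747; +1.577747 ∉ [0.8, 1.4) → out
#8 (4,8): internal coord 4 + (8)·λ' = +2.459341; +2.459341 ∉ [0.8, 1.4) → out
#9 (2,-2): internal coord 2 + (-2)·λ' = +2.385165; +2.385165 ∉ [0.8, 1.4) → out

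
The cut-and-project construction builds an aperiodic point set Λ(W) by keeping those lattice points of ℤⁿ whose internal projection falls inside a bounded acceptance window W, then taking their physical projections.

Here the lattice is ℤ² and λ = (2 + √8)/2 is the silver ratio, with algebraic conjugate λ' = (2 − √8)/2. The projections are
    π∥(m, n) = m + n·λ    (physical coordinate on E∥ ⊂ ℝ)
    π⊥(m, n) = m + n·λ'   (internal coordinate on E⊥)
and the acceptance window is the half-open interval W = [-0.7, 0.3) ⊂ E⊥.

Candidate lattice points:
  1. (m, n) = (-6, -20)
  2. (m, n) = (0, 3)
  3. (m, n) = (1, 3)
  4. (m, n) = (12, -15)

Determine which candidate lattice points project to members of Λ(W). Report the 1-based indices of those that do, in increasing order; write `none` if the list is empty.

3

Numerically λ ≈ 2.4142 and λ' = −1/λ ≈ -0.4142.
#1 (-6,-20): internal coord -6 + (-20)·λ' = +2.2843; +2.2843 ∉ [-0.7, 0.3) → out
#2 (0,3): internal coord 0 + (3)·λ' = -1.2426; -1.2426 ∉ [-0.7, 0.3) → out
#3 (1,3): internal coord 1 + (3)·λ' = -0.2426; -0.2426 ∈ [-0.7, 0.3) → IN Λ
#4 (12,-15): internal coord 12 + (-15)·λ' = +18.2132; +18.2132 ∉ [-0.7, 0.3) → out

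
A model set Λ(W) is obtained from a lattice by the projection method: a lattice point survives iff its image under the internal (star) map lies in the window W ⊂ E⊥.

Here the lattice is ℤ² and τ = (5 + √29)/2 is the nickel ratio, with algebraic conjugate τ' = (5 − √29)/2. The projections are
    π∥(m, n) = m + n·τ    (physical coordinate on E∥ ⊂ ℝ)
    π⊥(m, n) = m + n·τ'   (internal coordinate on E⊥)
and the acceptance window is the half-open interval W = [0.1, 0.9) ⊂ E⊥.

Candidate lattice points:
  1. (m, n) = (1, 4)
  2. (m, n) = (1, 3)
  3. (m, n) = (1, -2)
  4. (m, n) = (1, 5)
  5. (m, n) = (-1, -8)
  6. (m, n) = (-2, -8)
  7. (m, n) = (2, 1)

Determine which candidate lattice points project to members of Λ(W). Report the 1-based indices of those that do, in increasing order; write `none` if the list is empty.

1, 2, 5

τ' = (5−√29)/2 ≈ -0.1926.
[1] lift (1,4): star map gives 0.2297; window check 0.1 ≤ 0.2297 < 0.9 is true → IN Λ
[2] lift (1,3): star map gives 0.4223; window check 0.1 ≤ 0.4223 < 0.9 is true → IN Λ
[3] lift (1,-2): star map gives 1.3852; window check 0.1 ≤ 1.3852 < 0.9 is false → out
[4] lift (1,5): star map gives 0.0371; window check 0.1 ≤ 0.0371 < 0.9 is false → out
[5] lift (-1,-8): star map gives 0.5407; window check 0.1 ≤ 0.5407 < 0.9 is true → IN Λ
[6] lift (-2,-8): star map gives -0.4593; window check 0.1 ≤ -0.4593 < 0.9 is false → out
[7] lift (2,1): star map gives 1.8074; window check 0.1 ≤ 1.8074 < 0.9 is false → out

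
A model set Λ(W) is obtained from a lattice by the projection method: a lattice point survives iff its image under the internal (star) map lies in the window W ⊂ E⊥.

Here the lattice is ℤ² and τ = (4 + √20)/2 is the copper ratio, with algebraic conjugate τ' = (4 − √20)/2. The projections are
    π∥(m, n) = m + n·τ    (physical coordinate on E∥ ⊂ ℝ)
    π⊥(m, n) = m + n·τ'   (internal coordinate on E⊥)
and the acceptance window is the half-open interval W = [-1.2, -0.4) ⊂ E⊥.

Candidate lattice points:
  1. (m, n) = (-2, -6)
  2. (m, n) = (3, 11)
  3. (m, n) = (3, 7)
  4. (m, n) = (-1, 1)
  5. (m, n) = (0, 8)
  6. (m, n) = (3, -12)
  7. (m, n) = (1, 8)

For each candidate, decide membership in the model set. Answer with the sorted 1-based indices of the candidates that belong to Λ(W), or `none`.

Compute τ' = (4−√20)/2 = -0.23607, so π⊥(m,n) = m -0.23607·n.
#1 (-2,-6): internal coord -2 + (-6)·τ' = -0.58359; -0.58359 ∈ [-1.2, -0.4) → IN Λ
#2 (3,11): internal coord 3 + (11)·τ' = +0.40325; +0.40325 ∉ [-1.2, -0.4) → out
#3 (3,7): internal coord 3 + (7)·τ' = +1.34752; +1.34752 ∉ [-1.2, -0.4) → out
#4 (-1,1): internal coord -1 + (1)·τ' = -1.23607; -1.23607 ∉ [-1.2, -0.4) → out
#5 (0,8): internal coord 0 + (8)·τ' = -1.88854; -1.88854 ∉ [-1.2, -0.4) → out
#6 (3,-12): internal coord 3 + (-12)·τ' = +5.83282; +5.83282 ∉ [-1.2, -0.4) → out
#7 (1,8): internal coord 1 + (8)·τ' = -0.88854; -0.88854 ∈ [-1.2, -0.4) → IN Λ

1, 7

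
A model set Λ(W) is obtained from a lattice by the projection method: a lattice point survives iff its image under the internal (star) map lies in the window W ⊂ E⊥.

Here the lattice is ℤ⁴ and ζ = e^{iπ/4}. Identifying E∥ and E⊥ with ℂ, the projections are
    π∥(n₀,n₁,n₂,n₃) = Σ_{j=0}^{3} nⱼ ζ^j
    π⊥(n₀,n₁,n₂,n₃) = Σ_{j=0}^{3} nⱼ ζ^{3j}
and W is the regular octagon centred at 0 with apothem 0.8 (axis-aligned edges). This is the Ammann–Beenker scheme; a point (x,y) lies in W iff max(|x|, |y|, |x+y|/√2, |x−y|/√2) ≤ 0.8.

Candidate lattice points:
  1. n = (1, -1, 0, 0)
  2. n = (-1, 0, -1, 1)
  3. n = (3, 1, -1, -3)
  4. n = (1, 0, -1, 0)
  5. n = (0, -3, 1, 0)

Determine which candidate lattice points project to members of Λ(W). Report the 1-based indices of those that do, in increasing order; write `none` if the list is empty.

3

With ζ = e^{iπ/4} the internal vectors are ζ^0,ζ^3,ζ^6,ζ^9.
#1 (1, -1, 0, 0): internal (1.707107, -0.707107); octagon support 1.707107 vs apothem 0.8 → ∉ W
#2 (-1, 0, -1, 1): internal (-0.292893, 1.707107); octagon support 1.707107 vs apothem 0.8 → ∉ W
#3 (3, 1, -1, -3): internal (0.171573, -0.414214); octagon support 0.414214 vs apothem 0.8 → ∈ W
#4 (1, 0, -1, 0): internal (1.000000, 1.000000); octagon support 1.414214 vs apothem 0.8 → ∉ W
#5 (0, -3, 1, 0): internal (2.121320, -3.121320); octagon support 3.707107 vs apothem 0.8 → ∉ W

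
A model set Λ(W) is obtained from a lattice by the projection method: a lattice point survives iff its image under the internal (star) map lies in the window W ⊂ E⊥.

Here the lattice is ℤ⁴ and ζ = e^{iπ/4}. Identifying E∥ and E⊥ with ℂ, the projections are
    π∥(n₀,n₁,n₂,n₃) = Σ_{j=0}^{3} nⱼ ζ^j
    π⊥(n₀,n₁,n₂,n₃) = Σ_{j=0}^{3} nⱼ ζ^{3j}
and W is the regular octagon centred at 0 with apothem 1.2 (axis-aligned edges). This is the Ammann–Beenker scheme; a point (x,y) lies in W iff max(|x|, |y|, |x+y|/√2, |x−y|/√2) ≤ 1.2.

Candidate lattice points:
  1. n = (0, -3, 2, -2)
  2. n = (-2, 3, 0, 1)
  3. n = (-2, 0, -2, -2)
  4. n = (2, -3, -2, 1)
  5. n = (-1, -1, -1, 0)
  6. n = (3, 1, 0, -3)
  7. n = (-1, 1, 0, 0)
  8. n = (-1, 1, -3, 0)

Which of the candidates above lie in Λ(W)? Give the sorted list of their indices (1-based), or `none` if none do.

5

With ζ = e^{iπ/4} the internal vectors are ζ^0,ζ^3,ζ^6,ζ^9.
candidate 1: n = (0, -3, 2, -2) → π⊥ ≈ (+0.70711, -5.53553); max(|x|,|y|,|x±y|/√2) = 5.53553 > 1.2 ⇒ ∉ W
candidate 2: n = (-2, 3, 0, 1) → π⊥ ≈ (-3.41421, +2.82843); max(|x|,|y|,|x±y|/√2) = 4.41421 > 1.2 ⇒ ∉ W
candidate 3: n = (-2, 0, -2, -2) → π⊥ ≈ (-3.41421, +0.58579); max(|x|,|y|,|x±y|/√2) = 3.41421 > 1.2 ⇒ ∉ W
candidate 4: n = (2, -3, -2, 1) → π⊥ ≈ (+4.82843, +0.58579); max(|x|,|y|,|x±y|/√2) = 4.82843 > 1.2 ⇒ ∉ W
candidate 5: n = (-1, -1, -1, 0) → π⊥ ≈ (-0.29289, +0.29289); max(|x|,|y|,|x±y|/√2) = 0.41421 ≤ 1.2 ⇒ ∈ W
candidate 6: n = (3, 1, 0, -3) → π⊥ ≈ (+0.17157, -1.41421); max(|x|,|y|,|x±y|/√2) = 1.41421 > 1.2 ⇒ ∉ W
candidate 7: n = (-1, 1, 0, 0) → π⊥ ≈ (-1.70711, +0.70711); max(|x|,|y|,|x±y|/√2) = 1.70711 > 1.2 ⇒ ∉ W
candidate 8: n = (-1, 1, -3, 0) → π⊥ ≈ (-1.70711, +3.70711); max(|x|,|y|,|x±y|/√2) = 3.82843 > 1.2 ⇒ ∉ W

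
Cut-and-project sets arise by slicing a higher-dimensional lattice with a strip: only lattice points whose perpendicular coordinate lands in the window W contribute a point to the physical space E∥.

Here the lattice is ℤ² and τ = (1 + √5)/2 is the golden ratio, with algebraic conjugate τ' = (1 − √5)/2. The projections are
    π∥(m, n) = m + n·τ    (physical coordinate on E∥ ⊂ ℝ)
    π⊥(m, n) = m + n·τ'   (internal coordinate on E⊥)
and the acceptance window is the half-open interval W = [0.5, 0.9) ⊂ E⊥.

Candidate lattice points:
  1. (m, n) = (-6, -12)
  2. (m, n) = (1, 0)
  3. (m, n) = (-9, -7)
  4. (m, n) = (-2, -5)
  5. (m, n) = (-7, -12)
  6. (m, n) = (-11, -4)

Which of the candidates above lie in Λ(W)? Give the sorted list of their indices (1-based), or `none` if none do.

Compute τ' = (1−√5)/2 = -0.6180, so π⊥(m,n) = m -0.6180·n.
candidate 1: (m,n)=(-6,-12) → π∥ = -6-12·τ ≈ -25.4164, π⊥ = -6-12·τ' ≈ 1.4164 ∉ [0.5, 0.9) ⇒ out
candidate 2: (m,n)=(1,0) → π∥ = 1+0·τ ≈ 1.0000, π⊥ = 1+0·τ' ≈ 1.0000 ∉ [0.5, 0.9) ⇒ out
candidate 3: (m,n)=(-9,-7) → π∥ = -9-7·τ ≈ -20.3262, π⊥ = -9-7·τ' ≈ -4.6738 ∉ [0.5, 0.9) ⇒ out
candidate 4: (m,n)=(-2,-5) → π∥ = -2-5·τ ≈ -10.0902, π⊥ = -2-5·τ' ≈ 1.0902 ∉ [0.5, 0.9) ⇒ out
candidate 5: (m,n)=(-7,-12) → π∥ = -7-12·τ ≈ -26.4164, π⊥ = -7-12·τ' ≈ 0.4164 ∉ [0.5, 0.9) ⇒ out
candidate 6: (m,n)=(-11,-4) → π∥ = -11-4·τ ≈ -17.4721, π⊥ = -11-4·τ' ≈ -8.5279 ∉ [0.5, 0.9) ⇒ out

none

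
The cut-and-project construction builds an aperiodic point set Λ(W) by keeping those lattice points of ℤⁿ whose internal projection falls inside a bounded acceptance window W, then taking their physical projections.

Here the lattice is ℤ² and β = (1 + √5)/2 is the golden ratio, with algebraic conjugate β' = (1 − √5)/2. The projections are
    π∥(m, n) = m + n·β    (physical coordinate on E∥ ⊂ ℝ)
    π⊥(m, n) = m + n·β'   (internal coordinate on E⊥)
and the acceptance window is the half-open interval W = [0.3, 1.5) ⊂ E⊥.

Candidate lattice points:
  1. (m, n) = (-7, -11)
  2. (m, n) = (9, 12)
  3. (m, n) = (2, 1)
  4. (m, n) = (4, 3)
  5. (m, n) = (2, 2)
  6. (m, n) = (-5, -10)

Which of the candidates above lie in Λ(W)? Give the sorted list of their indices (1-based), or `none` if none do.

3, 5, 6

Numerically β ≈ 1.618034 and β' = −1/β ≈ -0.618034.
#1 (-7,-11): internal coord -7 + (-11)·β' = -0.201626; -0.201626 ∉ [0.3, 1.5) → out
#2 (9,12): internal coord 9 + (12)·β' = +1.583592; +1.583592 ∉ [0.3, 1.5) → out
#3 (2,1): internal coord 2 + (1)·β' = +1.381966; +1.381966 ∈ [0.3, 1.5) → IN Λ
#4 (4,3): internal coord 4 + (3)·β' = +2.145898; +2.145898 ∉ [0.3, 1.5) → out
#5 (2,2): internal coord 2 + (2)·β' = +0.763932; +0.763932 ∈ [0.3, 1.5) → IN Λ
#6 (-5,-10): internal coord -5 + (-10)·β' = +1.180340; +1.180340 ∈ [0.3, 1.5) → IN Λ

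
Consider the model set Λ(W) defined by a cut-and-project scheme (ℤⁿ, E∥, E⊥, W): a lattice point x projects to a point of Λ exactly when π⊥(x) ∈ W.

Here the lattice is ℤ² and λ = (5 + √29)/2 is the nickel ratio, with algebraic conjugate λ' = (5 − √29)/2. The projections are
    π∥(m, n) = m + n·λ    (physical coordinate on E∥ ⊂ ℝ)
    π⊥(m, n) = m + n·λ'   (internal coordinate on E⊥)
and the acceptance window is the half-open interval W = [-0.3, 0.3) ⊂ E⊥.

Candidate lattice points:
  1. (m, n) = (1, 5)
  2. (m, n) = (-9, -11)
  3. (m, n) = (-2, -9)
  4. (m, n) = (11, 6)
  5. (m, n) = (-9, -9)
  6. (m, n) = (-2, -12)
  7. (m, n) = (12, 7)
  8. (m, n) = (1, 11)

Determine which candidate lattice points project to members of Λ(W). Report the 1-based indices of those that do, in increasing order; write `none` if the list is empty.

Compute λ' = (5−√29)/2 = -0.19258, so π⊥(m,n) = m -0.19258·n.
candidate 1: (m,n)=(1,5) → π∥ = 1+5·λ ≈ 26.96291, π⊥ = 1+5·λ' ≈ 0.03709 ∈ [-0.3, 0.3) ⇒ IN Λ
candidate 2: (m,n)=(-9,-11) → π∥ = -9-11·λ ≈ -66.11841, π⊥ = -9-11·λ' ≈ -6.88159 ∉ [-0.3, 0.3) ⇒ out
candidate 3: (m,n)=(-2,-9) → π∥ = -2-9·λ ≈ -48.73324, π⊥ = -2-9·λ' ≈ -0.26676 ∈ [-0.3, 0.3) ⇒ IN Λ
candidate 4: (m,n)=(11,6) → π∥ = 11+6·λ ≈ 42.15549, π⊥ = 11+6·λ' ≈ 9.84451 ∉ [-0.3, 0.3) ⇒ out
candidate 5: (m,n)=(-9,-9) → π∥ = -9-9·λ ≈ -55.73324, π⊥ = -9-9·λ' ≈ -7.26676 ∉ [-0.3, 0.3) ⇒ out
candidate 6: (m,n)=(-2,-12) → π∥ = -2-12·λ ≈ -64.31099, π⊥ = -2-12·λ' ≈ 0.31099 ∉ [-0.3, 0.3) ⇒ out
candidate 7: (m,n)=(12,7) → π∥ = 12+7·λ ≈ 48.34808, π⊥ = 12+7·λ' ≈ 10.65192 ∉ [-0.3, 0.3) ⇒ out
candidate 8: (m,n)=(1,11) → π∥ = 1+11·λ ≈ 58.11841, π⊥ = 1+11·λ' ≈ -1.11841 ∉ [-0.3, 0.3) ⇒ out

1, 3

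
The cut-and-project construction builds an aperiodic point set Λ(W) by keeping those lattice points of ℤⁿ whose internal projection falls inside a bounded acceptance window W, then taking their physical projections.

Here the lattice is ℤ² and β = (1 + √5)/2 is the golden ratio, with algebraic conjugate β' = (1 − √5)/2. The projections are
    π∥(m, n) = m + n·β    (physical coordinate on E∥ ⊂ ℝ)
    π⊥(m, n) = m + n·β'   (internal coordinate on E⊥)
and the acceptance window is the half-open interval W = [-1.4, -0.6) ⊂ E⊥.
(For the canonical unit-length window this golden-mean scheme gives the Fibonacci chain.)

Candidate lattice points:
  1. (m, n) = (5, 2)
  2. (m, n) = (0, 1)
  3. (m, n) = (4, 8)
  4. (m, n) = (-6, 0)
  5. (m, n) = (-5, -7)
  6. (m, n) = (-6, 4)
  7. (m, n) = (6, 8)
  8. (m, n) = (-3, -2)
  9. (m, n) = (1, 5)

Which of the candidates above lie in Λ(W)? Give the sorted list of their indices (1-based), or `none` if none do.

2, 3, 5

β' = (1−√5)/2 ≈ -0.6180.
[1] lift (5,2): star map gives 3.7639; window check -1.4 ≤ 3.7639 < -0.6 is false → out
[2] lift (0,1): star map gives -0.6180; window check -1.4 ≤ -0.6180 < -0.6 is true → IN Λ
[3] lift (4,8): star map gives -0.9443; window check -1.4 ≤ -0.9443 < -0.6 is true → IN Λ
[4] lift (-6,0): star map gives -6.0000; window check -1.4 ≤ -6.0000 < -0.6 is false → out
[5] lift (-5,-7): star map gives -0.6738; window check -1.4 ≤ -0.6738 < -0.6 is true → IN Λ
[6] lift (-6,4): star map gives -8.4721; window check -1.4 ≤ -8.4721 < -0.6 is false → out
[7] lift (6,8): star map gives 1.0557; window check -1.4 ≤ 1.0557 < -0.6 is false → out
[8] lift (-3,-2): star map gives -1.7639; window check -1.4 ≤ -1.7639 < -0.6 is false → out
[9] lift (1,5): star map gives -2.0902; window check -1.4 ≤ -2.0902 < -0.6 is false → out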